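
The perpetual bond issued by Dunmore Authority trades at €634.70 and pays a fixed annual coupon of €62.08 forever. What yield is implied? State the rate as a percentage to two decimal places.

9.78%

P = C/r ⇒ r = C/P = €62.08/€634.70 = 0.097810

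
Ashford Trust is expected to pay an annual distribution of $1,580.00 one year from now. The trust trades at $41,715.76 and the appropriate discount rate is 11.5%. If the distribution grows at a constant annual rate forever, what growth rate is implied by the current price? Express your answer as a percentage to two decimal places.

7.71%

P = D₁/(r−g) ⇒ g = r − D₁/P = 0.115 − $1,580.00/$41,715.76 = 0.077125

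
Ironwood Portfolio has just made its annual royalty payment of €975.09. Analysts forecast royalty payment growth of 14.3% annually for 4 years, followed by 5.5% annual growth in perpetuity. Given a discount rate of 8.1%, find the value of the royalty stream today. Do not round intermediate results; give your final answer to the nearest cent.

€53947.14

D_1 = 1114.52787
D_2 = 1273.90536
D_3 = 1456.07382
D_4 = 1664.29238
Terminal value at year 4: TV = D_4×(1+g_2)/(r−g_2) = 1755.82846/0.026 = 67531.86379
P_0 = D_1/(1+r)^1 + D_2/(1+r)^2 + D_3/(1+r)^3 + D_4/(1+r)^4 + TV/(1+r)^4
    = 1031.01561 + 1090.14879 + 1152.67351 + 1218.78429 + 49454.51647 = 53947.13866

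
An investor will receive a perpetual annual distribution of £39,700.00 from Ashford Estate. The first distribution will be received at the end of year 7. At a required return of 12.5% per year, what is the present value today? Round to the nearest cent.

Value at end of year 6: C / r = £39,700.00 / 0.125 = £317,600.0000
Discount to today: PV = £317,600.0000 / (1 + 0.125)^6 = £317,600.0000 / 2.027287 = £156,662.61

£156662.61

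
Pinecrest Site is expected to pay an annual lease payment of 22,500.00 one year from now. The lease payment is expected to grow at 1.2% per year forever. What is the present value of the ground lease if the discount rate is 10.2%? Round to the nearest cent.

Growing perpetuity: P = D₁ / (r − g) = 22,500.0000 / (0.102 − 0.012) = 250,000.00

250000.00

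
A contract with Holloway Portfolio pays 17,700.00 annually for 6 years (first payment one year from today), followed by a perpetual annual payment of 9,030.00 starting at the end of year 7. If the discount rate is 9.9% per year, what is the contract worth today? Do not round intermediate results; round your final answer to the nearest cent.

PV of 6-year annuity: 17,700.00 × [1 − (1+0.099)^−6] / 0.099 = 77314.54772
Perpetuity value at year 6: 9,030.00 / 0.099 = 91212.12121
PV of perpetuity: 91212.12121 / (1+0.099)^6 = 51768.59772
Total PV = 77314.54772 + 51768.59772 = 129083.14543

129083.15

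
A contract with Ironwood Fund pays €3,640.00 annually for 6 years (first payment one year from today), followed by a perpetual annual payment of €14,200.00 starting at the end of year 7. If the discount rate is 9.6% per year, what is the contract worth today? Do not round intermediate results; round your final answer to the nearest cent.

€101380.95

PV of 6-year annuity: €3,640.00 × [1 − (1+0.096)^−6] / 0.096 = 16040.72152
Perpetuity value at year 6: €14,200.00 / 0.096 = 147916.66667
PV of perpetuity: 147916.66667 / (1+0.096)^6 = 85340.22557
Total PV = 16040.72152 + 85340.22557 = 101380.94709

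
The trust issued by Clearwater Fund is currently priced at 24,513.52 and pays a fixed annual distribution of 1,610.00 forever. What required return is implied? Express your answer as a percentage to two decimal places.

6.57%

P = C/r ⇒ r = C/P = 1,610.00/24,513.52 = 0.065678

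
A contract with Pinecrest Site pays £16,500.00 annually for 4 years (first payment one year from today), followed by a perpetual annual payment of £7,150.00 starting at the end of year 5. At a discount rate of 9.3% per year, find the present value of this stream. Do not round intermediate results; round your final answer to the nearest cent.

PV of 4-year annuity: £16,500.00 × [1 − (1+0.093)^−4] / 0.093 = 53105.26694
Perpetuity value at year 4: £7,150.00 / 0.093 = 76881.72043
PV of perpetuity: 76881.72043 / (1+0.093)^4 = 53869.43809
Total PV = 53105.26694 + 53869.43809 = 106974.70503

£106974.71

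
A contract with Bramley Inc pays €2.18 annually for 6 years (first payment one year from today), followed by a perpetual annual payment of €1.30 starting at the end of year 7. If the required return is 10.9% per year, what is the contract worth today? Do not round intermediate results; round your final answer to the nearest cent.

€15.66

PV of 6-year annuity: €2.18 × [1 − (1+0.109)^−6] / 0.109 = 9.24920
Perpetuity value at year 6: €1.30 / 0.109 = 11.92661
PV of perpetuity: 11.92661 / (1+0.109)^6 = 6.41103
Total PV = 9.24920 + 6.41103 = 15.66023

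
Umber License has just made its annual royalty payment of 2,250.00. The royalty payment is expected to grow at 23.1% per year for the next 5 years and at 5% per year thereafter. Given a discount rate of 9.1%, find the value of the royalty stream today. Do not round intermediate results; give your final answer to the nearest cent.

D_1 = 2769.75000
D_2 = 3409.56225
D_3 = 4197.17113
D_4 = 5166.71766
D_5 = 6360.22944
Terminal value at year 5: TV = D_5×(1+g_2)/(r−g_2) = 6678.24091/0.041 = 162883.92469
P_0 = D_1/(1+r)^1 + D_2/(1+r)^2 + D_3/(1+r)^3 + D_4/(1+r)^4 + D_5/(1+r)^5 + TV/(1+r)^5
    = 2538.72594 + 2864.50195 + 3232.08241 + 3646.83175 + 4114.80283 + 105379.09686 = 121776.04174

121776.04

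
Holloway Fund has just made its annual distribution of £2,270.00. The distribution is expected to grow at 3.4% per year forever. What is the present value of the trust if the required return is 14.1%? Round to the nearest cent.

£21936.26

D₁ = D₀ × (1 + g) = £2,270.00 × 1.034 = £2,347.1800
Growing perpetuity: P = D₁ / (r − g) = £2,347.1800 / (0.141 − 0.034) = £21,936.26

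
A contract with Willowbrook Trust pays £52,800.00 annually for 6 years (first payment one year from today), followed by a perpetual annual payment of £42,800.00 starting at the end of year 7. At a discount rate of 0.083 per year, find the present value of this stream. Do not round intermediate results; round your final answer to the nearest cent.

£561473.72

PV of 6-year annuity: £52,800.00 × [1 − (1+0.083)^−6] / 0.083 = 241882.42421
Perpetuity value at year 6: £42,800.00 / 0.083 = 515662.65060
PV of perpetuity: 515662.65060 / (1+0.083)^6 = 319591.29158
Total PV = 241882.42421 + 319591.29158 = 561473.71579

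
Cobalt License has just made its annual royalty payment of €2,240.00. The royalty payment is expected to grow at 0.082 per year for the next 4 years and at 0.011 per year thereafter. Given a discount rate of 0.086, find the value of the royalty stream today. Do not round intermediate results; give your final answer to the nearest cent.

€38630.59

D_1 = 2423.68000
D_2 = 2622.42176
D_3 = 2837.46034
D_4 = 3070.13209
Terminal value at year 4: TV = D_4×(1+g_2)/(r−g_2) = 3103.90355/0.075 = 41385.38061
P_0 = D_1/(1+r)^1 + D_2/(1+r)^2 + D_3/(1+r)^3 + D_4/(1+r)^4 + TV/(1+r)^4
    = 2231.74954 + 2223.52947 + 2215.33967 + 2207.18004 + 29752.78696 = 38630.58568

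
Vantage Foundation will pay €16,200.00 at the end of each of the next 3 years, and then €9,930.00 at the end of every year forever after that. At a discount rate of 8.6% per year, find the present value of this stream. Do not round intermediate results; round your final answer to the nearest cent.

PV of 3-year annuity: €16,200.00 × [1 − (1+0.086)^−3] / 0.086 = 41301.07875
Perpetuity value at year 3: €9,930.00 / 0.086 = 115465.11628
PV of perpetuity: 115465.11628 / (1+0.086)^3 = 90149.08468
Total PV = 41301.07875 + 90149.08468 = 131450.16342

€131450.16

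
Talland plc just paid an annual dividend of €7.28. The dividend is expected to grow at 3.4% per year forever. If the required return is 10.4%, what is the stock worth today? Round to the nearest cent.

€107.54

D₁ = D₀ × (1 + g) = €7.28 × 1.034 = €7.5275
Growing perpetuity: P = D₁ / (r − g) = €7.5275 / (0.104 − 0.034) = €107.54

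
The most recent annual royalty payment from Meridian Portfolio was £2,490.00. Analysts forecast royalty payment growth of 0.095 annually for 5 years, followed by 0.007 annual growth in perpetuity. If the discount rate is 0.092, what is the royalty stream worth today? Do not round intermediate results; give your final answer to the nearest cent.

£42459.60

D_1 = 2726.55000
D_2 = 2985.57225
D_3 = 3269.20161
D_4 = 3579.77577
D_5 = 3919.85446
Terminal value at year 5: TV = D_5×(1+g_2)/(r−g_2) = 3947.29345/0.085 = 46438.74643
P_0 = D_1/(1+r)^1 + D_2/(1+r)^2 + D_3/(1+r)^3 + D_4/(1+r)^4 + D_5/(1+r)^5 + TV/(1+r)^5
    = 2496.84066 + 2503.70011 + 2510.57841 + 2517.47560 + 2524.39174 + 29906.61748 = 42459.60401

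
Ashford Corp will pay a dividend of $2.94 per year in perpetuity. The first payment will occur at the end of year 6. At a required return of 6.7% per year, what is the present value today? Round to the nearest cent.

$31.73

Value at end of year 5: C / r = $2.94 / 0.067 = $43.8806
Discount to today: PV = $43.8806 / (1 + 0.067)^5 = $43.8806 / 1.383000 = $31.73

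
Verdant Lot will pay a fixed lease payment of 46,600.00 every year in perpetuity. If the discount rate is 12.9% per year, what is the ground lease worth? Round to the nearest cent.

361240.31

Level perpetuity: PV = C / r = 46,600.00 / 0.129 = 361,240.31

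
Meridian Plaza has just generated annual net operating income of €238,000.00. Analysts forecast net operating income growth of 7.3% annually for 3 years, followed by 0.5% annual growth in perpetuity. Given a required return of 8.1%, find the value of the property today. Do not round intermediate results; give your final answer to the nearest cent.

€3781362.82

D_1 = 255374.00000
D_2 = 274016.30200
D_3 = 294019.49205
Terminal value at year 3: TV = D_3×(1+g_2)/(r−g_2) = 295489.58951/0.076 = 3888020.91456
P_0 = D_1/(1+r)^1 + D_2/(1+r)^2 + D_3/(1+r)^3 + TV/(1+r)^3
    = 236238.66790 + 234490.37064 + 232755.01174 + 3077878.77368 = 3781362.82395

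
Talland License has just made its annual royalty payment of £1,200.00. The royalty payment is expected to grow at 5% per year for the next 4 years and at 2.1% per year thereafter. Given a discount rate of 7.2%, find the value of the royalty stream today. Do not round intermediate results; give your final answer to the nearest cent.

D_1 = 1260.00000
D_2 = 1323.00000
D_3 = 1389.15000
D_4 = 1458.60750
Terminal value at year 4: TV = D_4×(1+g_2)/(r−g_2) = 1489.23826/0.051 = 29200.75015
P_0 = D_1/(1+r)^1 + D_2/(1+r)^2 + D_3/(1+r)^3 + D_4/(1+r)^4 + TV/(1+r)^4
    = 1175.37313 + 1151.25167 + 1127.62524 + 1104.48367 + 22111.33003 = 26670.06375

£26670.06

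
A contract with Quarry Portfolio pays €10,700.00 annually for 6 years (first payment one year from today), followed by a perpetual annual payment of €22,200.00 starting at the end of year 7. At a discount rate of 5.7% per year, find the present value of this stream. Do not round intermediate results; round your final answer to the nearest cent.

€332387.49

PV of 6-year annuity: €10,700.00 × [1 − (1+0.057)^−6] / 0.057 = 53114.97831
Perpetuity value at year 6: €22,200.00 / 0.057 = 389473.68421
PV of perpetuity: 389473.68421 / (1+0.057)^6 = 279272.51425
Total PV = 53114.97831 + 279272.51425 = 332387.49257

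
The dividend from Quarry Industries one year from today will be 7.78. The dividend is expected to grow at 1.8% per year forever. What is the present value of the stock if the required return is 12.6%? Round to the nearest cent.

72.04

Growing perpetuity: P = D₁ / (r − g) = 7.7800 / (0.126 − 0.018) = 72.04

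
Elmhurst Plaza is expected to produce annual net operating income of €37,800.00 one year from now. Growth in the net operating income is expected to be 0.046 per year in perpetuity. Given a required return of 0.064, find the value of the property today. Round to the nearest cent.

€2100000.00

Growing perpetuity: P = D₁ / (r − g) = €37,800.0000 / (0.064 − 0.046) = €2,100,000.00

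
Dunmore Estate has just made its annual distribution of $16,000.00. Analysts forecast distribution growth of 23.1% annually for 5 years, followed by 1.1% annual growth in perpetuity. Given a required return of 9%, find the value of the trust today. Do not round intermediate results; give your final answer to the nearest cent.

$493132.84

D_1 = 19696.00000
D_2 = 24245.77600
D_3 = 29846.55026
D_4 = 36741.10337
D_5 = 45228.29824
Terminal value at year 5: TV = D_5×(1+g_2)/(r−g_2) = 45725.80952/0.079 = 578807.71548
P_0 = D_1/(1+r)^1 + D_2/(1+r)^2 + D_3/(1+r)^3 + D_4/(1+r)^4 + D_5/(1+r)^5 + TV/(1+r)^5
    = 18069.72477 + 20407.18458 + 23047.01304 + 26028.32391 + 29395.29058 + 376185.30092 = 493132.83780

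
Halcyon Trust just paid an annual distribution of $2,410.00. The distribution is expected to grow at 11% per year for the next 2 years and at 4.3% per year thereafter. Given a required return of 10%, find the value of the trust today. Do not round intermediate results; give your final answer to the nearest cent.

D_1 = 2675.10000
D_2 = 2969.36100
Terminal value at year 2: TV = D_2×(1+g_2)/(r−g_2) = 3097.04352/0.057 = 54334.09689
P_0 = D_1/(1+r)^1 + D_2/(1+r)^2 + TV/(1+r)^2
    = 2431.90909 + 2454.01736 + 44904.21231 = 49790.13876

$49790.14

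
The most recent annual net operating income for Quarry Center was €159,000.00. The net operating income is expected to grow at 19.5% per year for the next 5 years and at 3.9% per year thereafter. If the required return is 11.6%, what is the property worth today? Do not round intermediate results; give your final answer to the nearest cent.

D_1 = 190005.00000
D_2 = 227055.97500
D_3 = 271331.89012
D_4 = 324241.60870
D_5 = 387468.72240
Terminal value at year 5: TV = D_5×(1+g_2)/(r−g_2) = 402580.00257/0.077 = 5228311.72168
P_0 = D_1/(1+r)^1 + D_2/(1+r)^2 + D_3/(1+r)^3 + D_4/(1+r)^4 + D_5/(1+r)^5 + TV/(1+r)^5
    = 170255.37634 + 182307.50424 + 195212.78456 + 209031.61070 + 223828.65125 + 3020233.35904 = 4000869.28613

€4000869.29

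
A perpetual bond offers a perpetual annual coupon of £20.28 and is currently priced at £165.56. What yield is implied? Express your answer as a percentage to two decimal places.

12.25%

P = C/r ⇒ r = C/P = £20.28/£165.56 = 0.122493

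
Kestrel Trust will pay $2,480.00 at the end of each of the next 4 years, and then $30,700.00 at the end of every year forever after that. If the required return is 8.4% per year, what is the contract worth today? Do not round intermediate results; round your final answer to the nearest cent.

PV of 4-year annuity: $2,480.00 × [1 − (1+0.084)^−4] / 0.084 = 8141.46780
Perpetuity value at year 4: $30,700.00 / 0.084 = 365476.19048
PV of perpetuity: 365476.19048 / (1+0.084)^4 = 264692.69794
Total PV = 8141.46780 + 264692.69794 = 272834.16574

$272834.17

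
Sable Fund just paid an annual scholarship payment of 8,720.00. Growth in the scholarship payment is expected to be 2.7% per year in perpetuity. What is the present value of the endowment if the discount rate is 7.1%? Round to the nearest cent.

D₁ = D₀ × (1 + g) = 8,720.00 × 1.027 = 8,955.4400
Growing perpetuity: P = D₁ / (r − g) = 8,955.4400 / (0.071 − 0.027) = 203,532.73

203532.73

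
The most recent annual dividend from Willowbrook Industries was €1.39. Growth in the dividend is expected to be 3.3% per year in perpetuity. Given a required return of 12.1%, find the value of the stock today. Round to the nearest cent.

€16.32

D₁ = D₀ × (1 + g) = €1.39 × 1.033 = €1.4359
Growing perpetuity: P = D₁ / (r − g) = €1.4359 / (0.121 − 0.033) = €16.32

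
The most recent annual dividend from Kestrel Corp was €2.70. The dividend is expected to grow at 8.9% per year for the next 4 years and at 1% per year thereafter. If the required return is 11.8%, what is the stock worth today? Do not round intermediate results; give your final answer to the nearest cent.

D_1 = 2.94030
D_2 = 3.20199
D_3 = 3.48696
D_4 = 3.79730
Terminal value at year 4: TV = D_4×(1+g_2)/(r−g_2) = 3.83528/0.108 = 35.51182
P_0 = D_1/(1+r)^1 + D_2/(1+r)^2 + D_3/(1+r)^3 + D_4/(1+r)^4 + TV/(1+r)^4
    = 2.62996 + 2.56175 + 2.49530 + 2.43057 + 22.73033 = 32.84790

€32.85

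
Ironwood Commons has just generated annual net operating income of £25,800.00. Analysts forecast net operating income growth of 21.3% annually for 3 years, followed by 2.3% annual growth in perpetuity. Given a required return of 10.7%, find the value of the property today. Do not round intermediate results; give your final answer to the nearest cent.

D_1 = 31295.40000
D_2 = 37961.32020
D_3 = 46047.08140
Terminal value at year 3: TV = D_3×(1+g_2)/(r−g_2) = 47106.16427/0.084 = 560787.66994
P_0 = D_1/(1+r)^1 + D_2/(1+r)^2 + D_3/(1+r)^3 + TV/(1+r)^3
    = 28270.46070 + 30977.47862 + 33943.70512 + 413385.83736 = 506577.48181

£506577.48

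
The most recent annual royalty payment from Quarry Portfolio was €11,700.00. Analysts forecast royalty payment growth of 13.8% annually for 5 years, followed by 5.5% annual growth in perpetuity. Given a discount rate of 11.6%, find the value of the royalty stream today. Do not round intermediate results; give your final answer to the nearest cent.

€285151.58

D_1 = 13314.60000
D_2 = 15152.01480
D_3 = 17242.99284
D_4 = 19622.52585
D_5 = 22330.43442
Terminal value at year 5: TV = D_5×(1+g_2)/(r−g_2) = 23558.60832/0.061 = 386206.69370
P_0 = D_1/(1+r)^1 + D_2/(1+r)^2 + D_3/(1+r)^3 + D_4/(1+r)^4 + D_5/(1+r)^5 + TV/(1+r)^5
    = 11930.64516 + 12165.83709 + 12405.66542 + 12650.22155 + 12899.59868 + 223099.61645 = 285151.58435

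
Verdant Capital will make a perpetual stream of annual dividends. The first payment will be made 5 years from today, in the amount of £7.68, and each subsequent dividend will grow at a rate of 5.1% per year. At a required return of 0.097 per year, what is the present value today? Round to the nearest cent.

Value at end of year 4: C₁ / (r − g) = £7.68 / (0.097 − 0.051) = £166.9565
Discount to today: PV = £166.9565 / (1 + 0.097)^4 = £166.9565 / 1.448193 = £115.29

£115.29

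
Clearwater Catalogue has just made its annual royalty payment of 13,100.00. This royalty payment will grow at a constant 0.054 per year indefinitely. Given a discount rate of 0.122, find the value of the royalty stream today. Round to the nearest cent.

203050.00

D₁ = D₀ × (1 + g) = 13,100.00 × 1.054 = 13,807.4000
Growing perpetuity: P = D₁ / (r − g) = 13,807.4000 / (0.122 − 0.054) = 203,050.00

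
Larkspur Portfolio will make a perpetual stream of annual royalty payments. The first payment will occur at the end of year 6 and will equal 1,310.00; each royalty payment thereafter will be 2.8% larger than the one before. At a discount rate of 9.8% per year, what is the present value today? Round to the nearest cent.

Value at end of year 5: C₁ / (r − g) = 1,310.00 / (0.098 − 0.028) = 18,714.2857
Discount to today: PV = 18,714.2857 / (1 + 0.098)^5 = 18,714.2857 / 1.595922 = 11,726.31

11726.31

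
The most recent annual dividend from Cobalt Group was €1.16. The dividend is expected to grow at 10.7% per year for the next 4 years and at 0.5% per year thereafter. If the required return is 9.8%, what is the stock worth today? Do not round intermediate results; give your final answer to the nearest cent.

D_1 = 1.28412
D_2 = 1.42152
D_3 = 1.57362
D_4 = 1.74200
Terminal value at year 4: TV = D_4×(1+g_2)/(r−g_2) = 1.75071/0.093 = 18.82485
P_0 = D_1/(1+r)^1 + D_2/(1+r)^2 + D_3/(1+r)^3 + D_4/(1+r)^4 + TV/(1+r)^4
    = 1.16951 + 1.17909 + 1.18876 + 1.19850 + 12.95156 = 17.68743

€17.69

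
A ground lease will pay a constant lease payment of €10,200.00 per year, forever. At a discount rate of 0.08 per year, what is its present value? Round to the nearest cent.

Level perpetuity: PV = C / r = €10,200.00 / 0.08 = €127,500.00

€127500.00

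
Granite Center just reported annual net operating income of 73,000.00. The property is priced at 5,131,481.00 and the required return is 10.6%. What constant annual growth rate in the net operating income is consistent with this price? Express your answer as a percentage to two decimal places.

9.05%

P = D₀(1+g)/(r−g) ⇒ P(r−g) = D₀(1+g) ⇒ g(P+D₀) = P·r − D₀
g = (P·r − D₀)/(P + D₀) = (5,131,481.00×0.106 − 73,000.00) / (5,131,481.00 + 73,000.00) = 0.090487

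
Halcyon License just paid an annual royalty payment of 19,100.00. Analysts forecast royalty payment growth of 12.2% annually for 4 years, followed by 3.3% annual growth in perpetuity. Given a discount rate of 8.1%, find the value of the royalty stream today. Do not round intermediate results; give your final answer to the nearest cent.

D_1 = 21430.20000
D_2 = 24044.68440
D_3 = 26978.13590
D_4 = 30269.46848
Terminal value at year 4: TV = D_4×(1+g_2)/(r−g_2) = 31268.36094/0.048 = 651424.18617
P_0 = D_1/(1+r)^1 + D_2/(1+r)^2 + D_3/(1+r)^3 + D_4/(1+r)^4 + TV/(1+r)^4
    = 19824.42183 + 20576.31942 + 21356.73487 + 22166.74979 + 477046.92773 = 560971.15364

560971.15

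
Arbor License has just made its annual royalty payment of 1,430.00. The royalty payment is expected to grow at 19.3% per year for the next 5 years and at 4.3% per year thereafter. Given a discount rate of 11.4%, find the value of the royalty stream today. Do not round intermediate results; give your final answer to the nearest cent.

D_1 = 1705.99000
D_2 = 2035.24607
D_3 = 2428.04856
D_4 = 2896.66193
D_5 = 3455.71769
Terminal value at year 5: TV = D_5×(1+g_2)/(r−g_2) = 3604.31355/0.071 = 50764.97954
P_0 = D_1/(1+r)^1 + D_2/(1+r)^2 + D_3/(1+r)^3 + D_4/(1+r)^4 + D_5/(1+r)^5 + TV/(1+r)^5
    = 1531.40934 + 1640.01018 + 1756.31251 + 1880.86250 + 2014.24503 + 29589.54325 = 38412.38282

38412.38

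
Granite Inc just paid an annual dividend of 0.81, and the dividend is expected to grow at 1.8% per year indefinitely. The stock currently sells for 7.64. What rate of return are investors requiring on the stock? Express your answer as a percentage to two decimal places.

D₁ = 0.81 × 1.018 = 0.8246
P = D₁/(r − g) ⇒ r = D₁/P + g = 0.8246/7.64 + 0.018 = 0.107929 + 0.018 = 0.125929

12.59%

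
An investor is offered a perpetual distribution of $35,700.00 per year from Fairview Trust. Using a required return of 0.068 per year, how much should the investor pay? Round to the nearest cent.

$525000.00

Level perpetuity: PV = C / r = $35,700.00 / 0.068 = $525,000.00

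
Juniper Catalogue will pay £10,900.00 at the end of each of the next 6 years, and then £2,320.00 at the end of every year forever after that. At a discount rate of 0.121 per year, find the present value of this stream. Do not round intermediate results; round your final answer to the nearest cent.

£54349.75

PV of 6-year annuity: £10,900.00 × [1 − (1+0.121)^−6] / 0.121 = 44687.70404
Perpetuity value at year 6: £2,320.00 / 0.121 = 19173.55372
PV of perpetuity: 19173.55372 / (1+0.121)^6 = 9662.04240
Total PV = 44687.70404 + 9662.04240 = 54349.74644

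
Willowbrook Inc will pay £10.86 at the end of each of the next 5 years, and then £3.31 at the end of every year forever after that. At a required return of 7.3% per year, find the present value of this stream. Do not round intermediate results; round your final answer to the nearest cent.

£76.05

PV of 5-year annuity: £10.86 × [1 − (1+0.073)^−5] / 0.073 = 44.17274
Perpetuity value at year 5: £3.31 / 0.073 = 45.34247
PV of perpetuity: 45.34247 / (1+0.073)^5 = 31.87913
Total PV = 44.17274 + 31.87913 = 76.05188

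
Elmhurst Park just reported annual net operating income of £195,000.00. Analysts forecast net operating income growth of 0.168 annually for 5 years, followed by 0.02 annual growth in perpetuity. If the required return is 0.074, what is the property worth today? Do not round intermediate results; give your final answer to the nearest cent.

D_1 = 227760.00000
D_2 = 266023.68000
D_3 = 310715.65824
D_4 = 362915.88882
D_5 = 423885.75815
Terminal value at year 5: TV = D_5×(1+g_2)/(r−g_2) = 432363.47331/0.054 = 8006730.98722
P_0 = D_1/(1+r)^1 + D_2/(1+r)^2 + D_3/(1+r)^3 + D_4/(1+r)^4 + D_5/(1+r)^5 + TV/(1+r)^5
    = 212067.03911 + 230627.84141 + 250813.14597 + 272765.13453 + 296638.43309 + 5603170.40276 = 6866081.99687

£6866082.00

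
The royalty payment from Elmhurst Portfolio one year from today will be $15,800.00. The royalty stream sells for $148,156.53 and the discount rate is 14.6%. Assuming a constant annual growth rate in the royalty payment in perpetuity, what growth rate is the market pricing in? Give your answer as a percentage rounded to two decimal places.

3.94%

P = D₁/(r−g) ⇒ g = r − D₁/P = 0.146 − $15,800.00/$148,156.53 = 0.039356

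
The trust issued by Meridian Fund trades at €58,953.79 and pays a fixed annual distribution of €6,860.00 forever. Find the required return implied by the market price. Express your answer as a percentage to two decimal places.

11.64%

P = C/r ⇒ r = C/P = €6,860.00/€58,953.79 = 0.116362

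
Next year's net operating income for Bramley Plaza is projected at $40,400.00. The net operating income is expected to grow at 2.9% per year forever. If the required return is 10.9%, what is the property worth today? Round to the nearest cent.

$505000.00

Growing perpetuity: P = D₁ / (r − g) = $40,400.0000 / (0.109 − 0.029) = $505,000.00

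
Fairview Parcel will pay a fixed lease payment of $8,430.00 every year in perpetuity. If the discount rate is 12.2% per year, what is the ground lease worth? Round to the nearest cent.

$69098.36

Level perpetuity: PV = C / r = $8,430.00 / 0.122 = $69,098.36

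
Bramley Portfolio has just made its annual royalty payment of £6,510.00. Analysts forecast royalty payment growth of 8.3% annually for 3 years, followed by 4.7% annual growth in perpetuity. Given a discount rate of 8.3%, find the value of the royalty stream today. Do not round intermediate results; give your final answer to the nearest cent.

£208862.50

D_1 = 7050.33000
D_2 = 7635.50739
D_3 = 8269.25450
Terminal value at year 3: TV = D_3×(1+g_2)/(r−g_2) = 8657.90947/0.036 = 240497.48514
P_0 = D_1/(1+r)^1 + D_2/(1+r)^2 + D_3/(1+r)^3 + TV/(1+r)^3
    = 6510.00000 + 6510.00000 + 6510.00000 + 189332.50000 = 208862.50000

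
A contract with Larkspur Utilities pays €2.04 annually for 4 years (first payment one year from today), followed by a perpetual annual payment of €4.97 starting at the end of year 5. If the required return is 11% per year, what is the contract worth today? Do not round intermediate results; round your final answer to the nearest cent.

PV of 4-year annuity: €2.04 × [1 − (1+0.11)^−4] / 0.11 = 6.32899
Perpetuity value at year 4: €4.97 / 0.11 = 45.18182
PV of perpetuity: 45.18182 / (1+0.11)^4 = 29.76266
Total PV = 6.32899 + 29.76266 = 36.09165

€36.09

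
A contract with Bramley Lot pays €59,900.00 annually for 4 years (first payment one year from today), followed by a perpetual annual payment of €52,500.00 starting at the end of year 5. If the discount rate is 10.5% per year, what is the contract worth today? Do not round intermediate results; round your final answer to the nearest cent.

€523205.35

PV of 4-year annuity: €59,900.00 × [1 − (1+0.105)^−4] / 0.105 = 187837.91438
Perpetuity value at year 4: €52,500.00 / 0.105 = 500000.00000
PV of perpetuity: 500000.00000 / (1+0.105)^4 = 335367.43731
Total PV = 187837.91438 + 335367.43731 = 523205.35169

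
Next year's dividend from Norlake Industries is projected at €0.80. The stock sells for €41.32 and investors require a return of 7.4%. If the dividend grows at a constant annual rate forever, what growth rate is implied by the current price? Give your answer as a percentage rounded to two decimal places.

5.46%

P = D₁/(r−g) ⇒ g = r − D₁/P = 0.074 − €0.80/€41.32 = 0.054639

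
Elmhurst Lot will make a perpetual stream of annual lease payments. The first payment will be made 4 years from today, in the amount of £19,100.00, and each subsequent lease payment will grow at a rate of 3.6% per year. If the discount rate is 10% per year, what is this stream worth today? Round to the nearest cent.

Value at end of year 3: C₁ / (r − g) = £19,100.00 / (0.1 − 0.036) = £298,437.5000
Discount to today: PV = £298,437.5000 / (1 + 0.1)^3 = £298,437.5000 / 1.331000 = £224,220.51

£224220.51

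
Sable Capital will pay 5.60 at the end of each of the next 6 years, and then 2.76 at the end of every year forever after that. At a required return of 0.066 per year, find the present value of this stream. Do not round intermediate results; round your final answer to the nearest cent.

55.52

PV of 6-year annuity: 5.60 × [1 − (1+0.066)^−6] / 0.066 = 27.02545
Perpetuity value at year 6: 2.76 / 0.066 = 41.81818
PV of perpetuity: 41.81818 / (1+0.066)^6 = 28.49849
Total PV = 27.02545 + 28.49849 = 55.52395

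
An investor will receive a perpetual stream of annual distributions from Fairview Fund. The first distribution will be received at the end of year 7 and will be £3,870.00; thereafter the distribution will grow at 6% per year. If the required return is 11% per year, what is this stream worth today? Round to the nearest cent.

£41381.20

Value at end of year 6: C₁ / (r − g) = £3,870.00 / (0.11 − 0.06) = £77,400.0000
Discount to today: PV = £77,400.0000 / (1 + 0.11)^6 = £77,400.0000 / 1.870415 = £41,381.20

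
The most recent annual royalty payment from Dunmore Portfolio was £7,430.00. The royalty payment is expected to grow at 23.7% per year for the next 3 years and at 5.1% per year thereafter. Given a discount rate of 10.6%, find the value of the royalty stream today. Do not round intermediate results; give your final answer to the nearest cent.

D_1 = 9190.91000
D_2 = 11369.15567
D_3 = 14063.64556
Terminal value at year 3: TV = D_3×(1+g_2)/(r−g_2) = 14780.89149/0.055 = 268743.48159
P_0 = D_1/(1+r)^1 + D_2/(1+r)^2 + D_3/(1+r)^3 + TV/(1+r)^3
    = 8310.04521 + 9294.32724 + 10395.19240 + 198642.67651 = 226642.24135

£226642.24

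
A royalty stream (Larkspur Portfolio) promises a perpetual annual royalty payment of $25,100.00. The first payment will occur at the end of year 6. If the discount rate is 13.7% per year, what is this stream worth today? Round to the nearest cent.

$96416.38

Value at end of year 5: C / r = $25,100.00 / 0.137 = $183,211.6788
Discount to today: PV = $183,211.6788 / (1 + 0.137)^5 = $183,211.6788 / 1.900213 = $96,416.38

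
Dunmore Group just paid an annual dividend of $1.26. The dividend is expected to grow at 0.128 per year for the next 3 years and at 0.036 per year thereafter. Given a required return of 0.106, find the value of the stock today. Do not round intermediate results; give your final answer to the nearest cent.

$23.72

D_1 = 1.42128
D_2 = 1.60320
D_3 = 1.80841
Terminal value at year 3: TV = D_3×(1+g_2)/(r−g_2) = 1.87352/0.07 = 26.76453
P_0 = D_1/(1+r)^1 + D_2/(1+r)^2 + D_3/(1+r)^3 + TV/(1+r)^3
    = 1.28506 + 1.31063 + 1.33670 + 19.78309 = 23.71548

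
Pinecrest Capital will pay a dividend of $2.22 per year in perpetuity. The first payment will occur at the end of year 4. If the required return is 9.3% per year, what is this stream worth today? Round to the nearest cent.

Value at end of year 3: C / r = $2.22 / 0.093 = $23.8710
Discount to today: PV = $23.8710 / (1 + 0.093)^3 = $23.8710 / 1.305751 = $18.28

$18.28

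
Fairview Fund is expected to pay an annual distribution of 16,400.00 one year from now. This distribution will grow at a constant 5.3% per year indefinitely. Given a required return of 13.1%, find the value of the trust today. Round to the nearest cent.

210256.41

Growing perpetuity: P = D₁ / (r − g) = 16,400.0000 / (0.131 − 0.053) = 210,256.41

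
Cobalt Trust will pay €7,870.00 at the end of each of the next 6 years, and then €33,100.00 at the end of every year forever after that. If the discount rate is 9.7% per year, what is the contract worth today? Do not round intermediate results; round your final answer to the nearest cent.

PV of 6-year annuity: €7,870.00 × [1 − (1+0.097)^−6] / 0.097 = 34579.35275
Perpetuity value at year 6: €33,100.00 / 0.097 = 341237.11340
PV of perpetuity: 341237.11340 / (1+0.097)^6 = 195801.71620
Total PV = 34579.35275 + 195801.71620 = 230381.06895

€230381.07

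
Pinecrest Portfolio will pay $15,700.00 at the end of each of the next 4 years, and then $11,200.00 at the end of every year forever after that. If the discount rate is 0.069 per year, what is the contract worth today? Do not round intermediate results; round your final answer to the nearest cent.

$177595.76

PV of 4-year annuity: $15,700.00 × [1 − (1+0.069)^−4] / 0.069 = 53299.49025
Perpetuity value at year 4: $11,200.00 / 0.069 = 162318.84058
PV of perpetuity: 162318.84058 / (1+0.069)^4 = 124296.27429
Total PV = 53299.49025 + 124296.27429 = 177595.76454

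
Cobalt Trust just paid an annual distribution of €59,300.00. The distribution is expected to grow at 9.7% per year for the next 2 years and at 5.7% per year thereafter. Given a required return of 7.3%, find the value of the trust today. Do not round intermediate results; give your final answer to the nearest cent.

€4217322.19

D_1 = 65052.10000
D_2 = 71362.15370
Terminal value at year 2: TV = D_2×(1+g_2)/(r−g_2) = 75429.79646/0.016 = 4714362.27881
P_0 = D_1/(1+r)^1 + D_2/(1+r)^2 + TV/(1+r)^2
    = 60626.37465 + 61982.41658 + 4094713.39539 = 4217322.18663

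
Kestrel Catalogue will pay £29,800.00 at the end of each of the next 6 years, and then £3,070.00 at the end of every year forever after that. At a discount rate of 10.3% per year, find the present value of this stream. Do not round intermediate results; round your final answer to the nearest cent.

£145205.56

PV of 6-year annuity: £29,800.00 × [1 − (1+0.103)^−6] / 0.103 = 128653.65464
Perpetuity value at year 6: £3,070.00 / 0.103 = 29805.82524
PV of perpetuity: 29805.82524 / (1+0.103)^6 = 16551.90847
Total PV = 128653.65464 + 16551.90847 = 145205.56312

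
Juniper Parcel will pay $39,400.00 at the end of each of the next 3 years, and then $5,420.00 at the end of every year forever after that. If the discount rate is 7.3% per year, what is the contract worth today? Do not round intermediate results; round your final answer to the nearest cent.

PV of 3-year annuity: $39,400.00 × [1 − (1+0.073)^−3] / 0.073 = 102833.92332
Perpetuity value at year 3: $5,420.00 / 0.073 = 74246.57534
PV of perpetuity: 74246.57534 / (1+0.073)^3 = 60100.38589
Total PV = 102833.92332 + 60100.38589 = 162934.30921

$162934.31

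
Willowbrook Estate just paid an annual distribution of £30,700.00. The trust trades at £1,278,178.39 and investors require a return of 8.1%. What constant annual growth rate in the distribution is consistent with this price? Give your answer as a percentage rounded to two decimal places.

5.56%

P = D₀(1+g)/(r−g) ⇒ P(r−g) = D₀(1+g) ⇒ g(P+D₀) = P·r − D₀
g = (P·r − D₀)/(P + D₀) = (£1,278,178.39×0.081 − £30,700.00) / (£1,278,178.39 + £30,700.00) = 0.055645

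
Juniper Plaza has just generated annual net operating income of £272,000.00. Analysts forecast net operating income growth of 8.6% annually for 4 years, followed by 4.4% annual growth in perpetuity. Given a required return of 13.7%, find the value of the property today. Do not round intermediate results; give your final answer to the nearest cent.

D_1 = 295392.00000
D_2 = 320795.71200
D_3 = 348384.14323
D_4 = 378345.17955
Terminal value at year 4: TV = D_4×(1+g_2)/(r−g_2) = 394992.36745/0.093 = 4247229.75753
P_0 = D_1/(1+r)^1 + D_2/(1+r)^2 + D_3/(1+r)^3 + D_4/(1+r)^4 + TV/(1+r)^4
    = 259799.47230 + 248146.19781 + 237015.62957 + 226384.32165 + 2541346.57852 = 3512692.19986

£3512692.20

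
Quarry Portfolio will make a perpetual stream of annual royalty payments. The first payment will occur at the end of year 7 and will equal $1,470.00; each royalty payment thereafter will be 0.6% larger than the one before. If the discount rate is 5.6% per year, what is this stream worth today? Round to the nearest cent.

$21201.36

Value at end of year 6: C₁ / (r − g) = $1,470.00 / (0.056 − 0.006) = $29,400.0000
Discount to today: PV = $29,400.0000 / (1 + 0.056)^6 = $29,400.0000 / 1.386703 = $21,201.36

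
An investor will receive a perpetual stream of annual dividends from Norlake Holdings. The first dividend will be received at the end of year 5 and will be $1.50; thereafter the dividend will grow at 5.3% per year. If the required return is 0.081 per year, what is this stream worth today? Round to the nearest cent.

Value at end of year 4: C₁ / (r − g) = $1.50 / (0.081 − 0.053) = $53.5714
Discount to today: PV = $53.5714 / (1 + 0.081)^4 = $53.5714 / 1.365535 = $39.23

$39.23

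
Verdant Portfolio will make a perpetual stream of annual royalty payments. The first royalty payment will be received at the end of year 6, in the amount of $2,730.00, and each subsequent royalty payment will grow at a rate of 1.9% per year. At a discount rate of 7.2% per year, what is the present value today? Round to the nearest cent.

Value at end of year 5: C₁ / (r − g) = $2,730.00 / (0.072 − 0.019) = $51,509.4340
Discount to today: PV = $51,509.4340 / (1 + 0.072)^5 = $51,509.4340 / 1.415709 = $36,384.20

$36384.20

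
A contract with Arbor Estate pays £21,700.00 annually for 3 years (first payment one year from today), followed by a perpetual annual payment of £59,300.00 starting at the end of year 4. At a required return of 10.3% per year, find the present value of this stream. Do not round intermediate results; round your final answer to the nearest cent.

£482714.17

PV of 3-year annuity: £21,700.00 × [1 − (1+0.103)^−3] / 0.103 = 53680.94220
Perpetuity value at year 3: £59,300.00 / 0.103 = 575728.15534
PV of perpetuity: 575728.15534 / (1+0.103)^3 = 429033.23035
Total PV = 53680.94220 + 429033.23035 = 482714.17254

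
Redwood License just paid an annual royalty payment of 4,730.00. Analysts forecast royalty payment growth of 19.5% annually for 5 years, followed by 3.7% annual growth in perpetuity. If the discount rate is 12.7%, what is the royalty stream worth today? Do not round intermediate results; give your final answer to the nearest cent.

101340.80

D_1 = 5652.35000
D_2 = 6754.55825
D_3 = 8071.69711
D_4 = 9645.67804
D_5 = 11526.58526
Terminal value at year 5: TV = D_5×(1+g_2)/(r−g_2) = 11953.06892/0.09 = 132811.87687
P_0 = D_1/(1+r)^1 + D_2/(1+r)^2 + D_3/(1+r)^3 + D_4/(1+r)^4 + D_5/(1+r)^5 + TV/(1+r)^5
    = 5015.39485 + 5318.00963 + 5638.88332 + 5979.11763 + 6339.88072 + 73049.51450 = 101340.80065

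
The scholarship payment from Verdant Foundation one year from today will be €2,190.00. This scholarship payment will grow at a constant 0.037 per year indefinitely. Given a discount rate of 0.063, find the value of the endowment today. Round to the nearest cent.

€84230.77

Growing perpetuity: P = D₁ / (r − g) = €2,190.0000 / (0.063 − 0.037) = €84,230.77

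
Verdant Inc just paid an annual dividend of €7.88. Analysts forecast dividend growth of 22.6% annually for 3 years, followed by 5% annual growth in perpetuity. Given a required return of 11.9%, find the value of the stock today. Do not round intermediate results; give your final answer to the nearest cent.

€186.16

D_1 = 9.66088
D_2 = 11.84424
D_3 = 14.52104
Terminal value at year 3: TV = D_3×(1+g_2)/(r−g_2) = 15.24709/0.069 = 220.97230
P_0 = D_1/(1+r)^1 + D_2/(1+r)^2 + D_3/(1+r)^3 + TV/(1+r)^3
    = 8.63349 + 9.45904 + 10.36352 + 157.70577 = 186.16182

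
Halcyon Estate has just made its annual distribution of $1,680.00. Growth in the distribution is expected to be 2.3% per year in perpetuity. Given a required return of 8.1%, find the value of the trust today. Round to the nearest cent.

D₁ = D₀ × (1 + g) = $1,680.00 × 1.023 = $1,718.6400
Growing perpetuity: P = D₁ / (r − g) = $1,718.6400 / (0.081 − 0.023) = $29,631.72

$29631.72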